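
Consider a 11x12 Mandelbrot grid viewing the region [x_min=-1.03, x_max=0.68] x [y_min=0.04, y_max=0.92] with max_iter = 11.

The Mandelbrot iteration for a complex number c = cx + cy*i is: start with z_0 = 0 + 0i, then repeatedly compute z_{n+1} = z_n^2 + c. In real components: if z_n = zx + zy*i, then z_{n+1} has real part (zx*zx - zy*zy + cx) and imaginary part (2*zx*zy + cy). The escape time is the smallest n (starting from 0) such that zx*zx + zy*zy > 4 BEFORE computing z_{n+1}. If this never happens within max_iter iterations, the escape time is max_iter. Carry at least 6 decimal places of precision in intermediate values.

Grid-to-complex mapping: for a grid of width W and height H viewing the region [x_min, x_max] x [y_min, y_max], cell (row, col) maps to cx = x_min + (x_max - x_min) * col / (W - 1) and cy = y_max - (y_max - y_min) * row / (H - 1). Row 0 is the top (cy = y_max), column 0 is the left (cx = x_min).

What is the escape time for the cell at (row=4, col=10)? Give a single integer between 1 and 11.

Answer: 3

Derivation:
z_0 = 0 + 0i, c = 0.6800 + 0.6000i
Iter 1: z = 0.6800 + 0.6000i, |z|^2 = 0.8224
Iter 2: z = 0.7824 + 1.4160i, |z|^2 = 2.6172
Iter 3: z = -0.7129 + 2.8158i, |z|^2 = 8.4367
Escaped at iteration 3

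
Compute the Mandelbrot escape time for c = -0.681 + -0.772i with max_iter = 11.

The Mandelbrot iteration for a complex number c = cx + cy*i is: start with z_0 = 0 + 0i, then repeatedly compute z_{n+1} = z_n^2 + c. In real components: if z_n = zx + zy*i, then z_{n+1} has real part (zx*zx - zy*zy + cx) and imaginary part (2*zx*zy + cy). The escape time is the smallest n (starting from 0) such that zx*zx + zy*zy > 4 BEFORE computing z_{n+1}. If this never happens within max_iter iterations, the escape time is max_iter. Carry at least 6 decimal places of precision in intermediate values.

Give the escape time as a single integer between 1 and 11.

Answer: 4

Derivation:
z_0 = 0 + 0i, c = -0.6810 + -0.7720i
Iter 1: z = -0.6810 + -0.7720i, |z|^2 = 1.0597
Iter 2: z = -0.8132 + 0.2795i, |z|^2 = 0.7394
Iter 3: z = -0.0978 + -1.2265i, |z|^2 = 1.5139
Iter 4: z = -2.1758 + -0.5322i, |z|^2 = 5.0174
Escaped at iteration 4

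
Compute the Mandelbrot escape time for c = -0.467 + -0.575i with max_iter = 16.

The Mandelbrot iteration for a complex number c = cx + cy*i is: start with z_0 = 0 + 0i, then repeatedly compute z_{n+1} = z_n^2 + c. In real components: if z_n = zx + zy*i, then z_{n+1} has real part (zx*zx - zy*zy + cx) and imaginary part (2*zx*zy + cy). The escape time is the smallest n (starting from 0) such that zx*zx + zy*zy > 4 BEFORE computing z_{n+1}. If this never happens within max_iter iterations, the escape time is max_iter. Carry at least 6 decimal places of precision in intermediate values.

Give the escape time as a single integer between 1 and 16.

Answer: 16

Derivation:
z_0 = 0 + 0i, c = -0.4670 + -0.5750i
Iter 1: z = -0.4670 + -0.5750i, |z|^2 = 0.5487
Iter 2: z = -0.5795 + -0.0379i, |z|^2 = 0.3373
Iter 3: z = -0.1326 + -0.5310i, |z|^2 = 0.2996
Iter 4: z = -0.7314 + -0.4342i, |z|^2 = 0.7235
Iter 5: z = -0.1206 + 0.0601i, |z|^2 = 0.0182
Iter 6: z = -0.4561 + -0.5895i, |z|^2 = 0.5555
Iter 7: z = -0.6065 + -0.0373i, |z|^2 = 0.3692
Iter 8: z = -0.1005 + -0.5298i, |z|^2 = 0.2908
Iter 9: z = -0.7376 + -0.4685i, |z|^2 = 0.7635
Iter 10: z = -0.1425 + 0.1161i, |z|^2 = 0.0338
Iter 11: z = -0.4602 + -0.6081i, |z|^2 = 0.5815
Iter 12: z = -0.6250 + -0.0154i, |z|^2 = 0.3909
Iter 13: z = -0.0766 + -0.5558i, |z|^2 = 0.3148
Iter 14: z = -0.7700 + -0.4898i, |z|^2 = 0.8329
Iter 15: z = -0.1140 + 0.1794i, |z|^2 = 0.0452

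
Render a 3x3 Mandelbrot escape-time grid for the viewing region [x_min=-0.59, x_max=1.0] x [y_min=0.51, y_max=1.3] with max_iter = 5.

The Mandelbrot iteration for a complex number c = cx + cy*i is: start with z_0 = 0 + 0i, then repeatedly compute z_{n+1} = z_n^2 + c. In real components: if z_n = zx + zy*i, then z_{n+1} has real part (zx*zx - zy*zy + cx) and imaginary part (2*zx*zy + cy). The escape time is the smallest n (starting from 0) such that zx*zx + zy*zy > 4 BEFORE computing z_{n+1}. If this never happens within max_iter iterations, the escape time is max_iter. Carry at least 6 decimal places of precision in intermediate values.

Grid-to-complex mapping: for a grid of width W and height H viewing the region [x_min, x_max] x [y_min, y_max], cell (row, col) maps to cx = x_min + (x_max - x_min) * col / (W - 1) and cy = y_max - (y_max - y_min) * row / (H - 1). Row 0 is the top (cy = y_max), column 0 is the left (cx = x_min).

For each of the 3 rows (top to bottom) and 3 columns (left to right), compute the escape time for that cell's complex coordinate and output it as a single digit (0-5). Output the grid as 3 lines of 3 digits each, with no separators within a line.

(row=0, col=0): c = -0.5900 + 1.3000i → escape time 3
(row=0, col=1): c = 0.2050 + 1.3000i → escape time 2
(row=0, col=2): c = 1.0000 + 1.3000i → escape time 2
(row=1, col=0): c = -0.5900 + 0.9050i → escape time 4
(row=1, col=1): c = 0.2050 + 0.9050i → escape time 4
(row=1, col=2): c = 1.0000 + 0.9050i → escape time 2
(row=2, col=0): c = -0.5900 + 0.5100i → escape time 5
(row=2, col=1): c = 0.2050 + 0.5100i → escape time 5
(row=2, col=2): c = 1.0000 + 0.5100i → escape time 2

Answer: 322
442
552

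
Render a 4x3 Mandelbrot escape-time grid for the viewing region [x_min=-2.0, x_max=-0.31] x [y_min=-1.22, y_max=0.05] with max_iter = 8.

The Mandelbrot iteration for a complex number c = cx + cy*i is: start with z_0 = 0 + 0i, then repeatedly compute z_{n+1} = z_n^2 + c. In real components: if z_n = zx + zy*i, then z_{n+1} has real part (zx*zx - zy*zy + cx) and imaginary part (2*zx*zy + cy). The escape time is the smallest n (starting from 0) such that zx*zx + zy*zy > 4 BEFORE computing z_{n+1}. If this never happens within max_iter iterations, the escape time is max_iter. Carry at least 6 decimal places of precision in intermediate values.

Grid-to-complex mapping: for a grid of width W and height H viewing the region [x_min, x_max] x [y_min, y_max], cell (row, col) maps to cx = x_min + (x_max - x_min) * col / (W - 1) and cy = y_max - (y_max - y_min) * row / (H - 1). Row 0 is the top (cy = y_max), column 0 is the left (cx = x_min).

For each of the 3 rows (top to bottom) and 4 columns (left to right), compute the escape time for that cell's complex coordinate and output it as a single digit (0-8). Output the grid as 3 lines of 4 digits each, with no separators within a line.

Answer: 1888
1358
1233

Derivation:
(row=0, col=0): c = -2.0000 + 0.0500i → escape time 1
(row=0, col=1): c = -1.4367 + 0.0500i → escape time 8
(row=0, col=2): c = -0.8733 + 0.0500i → escape time 8
(row=0, col=3): c = -0.3100 + 0.0500i → escape time 8
(row=1, col=0): c = -2.0000 + -0.5850i → escape time 1
(row=1, col=1): c = -1.4367 + -0.5850i → escape time 3
(row=1, col=2): c = -0.8733 + -0.5850i → escape time 5
(row=1, col=3): c = -0.3100 + -0.5850i → escape time 8
(row=2, col=0): c = -2.0000 + -1.2200i → escape time 1
(row=2, col=1): c = -1.4367 + -1.2200i → escape time 2
(row=2, col=2): c = -0.8733 + -1.2200i → escape time 3
(row=2, col=3): c = -0.3100 + -1.2200i → escape time 3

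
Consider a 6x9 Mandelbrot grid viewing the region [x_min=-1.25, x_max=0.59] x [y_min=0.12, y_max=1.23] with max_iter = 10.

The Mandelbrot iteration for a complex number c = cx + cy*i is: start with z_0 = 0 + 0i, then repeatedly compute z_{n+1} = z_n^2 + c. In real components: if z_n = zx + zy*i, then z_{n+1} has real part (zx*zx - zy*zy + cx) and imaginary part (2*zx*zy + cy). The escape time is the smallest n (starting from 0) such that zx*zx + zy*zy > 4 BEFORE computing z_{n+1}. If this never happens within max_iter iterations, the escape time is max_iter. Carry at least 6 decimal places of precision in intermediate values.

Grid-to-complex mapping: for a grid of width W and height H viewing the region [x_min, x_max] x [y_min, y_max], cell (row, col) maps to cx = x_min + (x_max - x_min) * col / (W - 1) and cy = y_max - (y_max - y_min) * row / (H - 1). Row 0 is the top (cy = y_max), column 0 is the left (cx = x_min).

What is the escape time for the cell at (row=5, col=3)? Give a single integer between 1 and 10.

Answer: 10

Derivation:
z_0 = 0 + 0i, c = -0.1460 + 0.5363i
Iter 1: z = -0.1460 + 0.5363i, |z|^2 = 0.3089
Iter 2: z = -0.4122 + 0.3797i, |z|^2 = 0.3141
Iter 3: z = -0.1202 + 0.2232i, |z|^2 = 0.0643
Iter 4: z = -0.1814 + 0.4826i, |z|^2 = 0.2658
Iter 5: z = -0.3460 + 0.3612i, |z|^2 = 0.2502
Iter 6: z = -0.1567 + 0.2863i, |z|^2 = 0.1065
Iter 7: z = -0.2034 + 0.4465i, |z|^2 = 0.2407
Iter 8: z = -0.3040 + 0.3546i, |z|^2 = 0.2182
Iter 9: z = -0.1793 + 0.3207i, |z|^2 = 0.1350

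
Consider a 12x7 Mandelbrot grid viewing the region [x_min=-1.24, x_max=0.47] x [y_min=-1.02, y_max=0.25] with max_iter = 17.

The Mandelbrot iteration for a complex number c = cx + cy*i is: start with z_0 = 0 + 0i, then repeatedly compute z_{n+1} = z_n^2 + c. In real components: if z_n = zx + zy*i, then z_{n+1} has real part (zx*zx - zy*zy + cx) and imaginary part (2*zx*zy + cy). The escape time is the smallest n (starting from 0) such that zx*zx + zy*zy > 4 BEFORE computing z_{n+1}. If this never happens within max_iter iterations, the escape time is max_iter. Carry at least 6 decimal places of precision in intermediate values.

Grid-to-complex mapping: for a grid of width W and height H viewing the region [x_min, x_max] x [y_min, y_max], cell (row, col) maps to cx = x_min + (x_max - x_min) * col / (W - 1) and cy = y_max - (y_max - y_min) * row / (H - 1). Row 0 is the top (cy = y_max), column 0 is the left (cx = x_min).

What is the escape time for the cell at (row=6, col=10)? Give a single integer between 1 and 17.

Answer: 3

Derivation:
z_0 = 0 + 0i, c = 0.3145 + -1.0200i
Iter 1: z = 0.3145 + -1.0200i, |z|^2 = 1.1393
Iter 2: z = -0.6269 + -1.6617i, |z|^2 = 3.1542
Iter 3: z = -2.0536 + 1.0635i, |z|^2 = 5.3482
Escaped at iteration 3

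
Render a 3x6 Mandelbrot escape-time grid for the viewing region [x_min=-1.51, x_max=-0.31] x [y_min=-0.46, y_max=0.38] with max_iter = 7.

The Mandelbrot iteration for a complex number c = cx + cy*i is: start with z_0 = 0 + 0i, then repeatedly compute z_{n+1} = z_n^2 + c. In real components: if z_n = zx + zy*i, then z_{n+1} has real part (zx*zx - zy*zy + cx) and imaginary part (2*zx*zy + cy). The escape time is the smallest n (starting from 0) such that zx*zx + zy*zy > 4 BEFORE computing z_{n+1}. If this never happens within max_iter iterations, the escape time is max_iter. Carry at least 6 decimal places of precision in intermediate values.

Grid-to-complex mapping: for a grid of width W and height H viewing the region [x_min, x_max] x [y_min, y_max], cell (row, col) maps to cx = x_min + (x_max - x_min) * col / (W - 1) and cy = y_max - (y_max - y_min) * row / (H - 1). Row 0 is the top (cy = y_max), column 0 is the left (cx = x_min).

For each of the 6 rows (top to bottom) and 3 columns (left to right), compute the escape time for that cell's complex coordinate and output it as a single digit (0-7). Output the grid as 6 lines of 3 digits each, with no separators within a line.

Answer: 477
577
777
677
577
367

Derivation:
(row=0, col=0): c = -1.5100 + 0.3800i → escape time 4
(row=0, col=1): c = -0.9100 + 0.3800i → escape time 7
(row=0, col=2): c = -0.3100 + 0.3800i → escape time 7
(row=1, col=0): c = -1.5100 + 0.2120i → escape time 5
(row=1, col=1): c = -0.9100 + 0.2120i → escape time 7
(row=1, col=2): c = -0.3100 + 0.2120i → escape time 7
(row=2, col=0): c = -1.5100 + 0.0440i → escape time 7
(row=2, col=1): c = -0.9100 + 0.0440i → escape time 7
(row=2, col=2): c = -0.3100 + 0.0440i → escape time 7
(row=3, col=0): c = -1.5100 + -0.1240i → escape time 6
(row=3, col=1): c = -0.9100 + -0.1240i → escape time 7
(row=3, col=2): c = -0.3100 + -0.1240i → escape time 7
(row=4, col=0): c = -1.5100 + -0.2920i → escape time 5
(row=4, col=1): c = -0.9100 + -0.2920i → escape time 7
(row=4, col=2): c = -0.3100 + -0.2920i → escape time 7
(row=5, col=0): c = -1.5100 + -0.4600i → escape time 3
(row=5, col=1): c = -0.9100 + -0.4600i → escape time 6
(row=5, col=2): c = -0.3100 + -0.4600i → escape time 7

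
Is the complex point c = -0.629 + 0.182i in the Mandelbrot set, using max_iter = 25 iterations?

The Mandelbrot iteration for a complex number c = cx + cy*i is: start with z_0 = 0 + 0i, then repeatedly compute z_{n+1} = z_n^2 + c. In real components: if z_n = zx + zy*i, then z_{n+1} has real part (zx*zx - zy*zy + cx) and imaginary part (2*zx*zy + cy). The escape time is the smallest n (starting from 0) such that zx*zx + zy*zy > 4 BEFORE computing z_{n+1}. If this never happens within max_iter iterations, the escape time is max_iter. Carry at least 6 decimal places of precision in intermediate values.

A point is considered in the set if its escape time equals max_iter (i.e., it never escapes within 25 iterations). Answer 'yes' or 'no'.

z_0 = 0 + 0i, c = -0.6290 + 0.1820i
Iter 1: z = -0.6290 + 0.1820i, |z|^2 = 0.4288
Iter 2: z = -0.2665 + -0.0470i, |z|^2 = 0.0732
Iter 3: z = -0.5602 + 0.2070i, |z|^2 = 0.3567
Iter 4: z = -0.3580 + -0.0499i, |z|^2 = 0.1307
Iter 5: z = -0.5033 + 0.2178i, |z|^2 = 0.3007
Iter 6: z = -0.4231 + -0.0372i, |z|^2 = 0.1804
Iter 7: z = -0.4514 + 0.2135i, |z|^2 = 0.2493
Iter 8: z = -0.4708 + -0.0107i, |z|^2 = 0.2218
Iter 9: z = -0.4074 + 0.1921i, |z|^2 = 0.2029
Iter 10: z = -0.4999 + 0.0255i, |z|^2 = 0.2506
Iter 11: z = -0.3797 + 0.1565i, |z|^2 = 0.1687
Iter 12: z = -0.5093 + 0.0631i, |z|^2 = 0.2634
Iter 13: z = -0.3736 + 0.1177i, |z|^2 = 0.1534
Iter 14: z = -0.5033 + 0.0941i, |z|^2 = 0.2621
Iter 15: z = -0.3846 + 0.0873i, |z|^2 = 0.1555
Iter 16: z = -0.4887 + 0.1148i, |z|^2 = 0.2521
Iter 17: z = -0.4033 + 0.0698i, |z|^2 = 0.1675
Iter 18: z = -0.4712 + 0.1257i, |z|^2 = 0.2378
Iter 19: z = -0.4228 + 0.0635i, |z|^2 = 0.1828
Iter 20: z = -0.4543 + 0.1283i, |z|^2 = 0.2228
Iter 21: z = -0.4391 + 0.0654i, |z|^2 = 0.1971
Iter 22: z = -0.4405 + 0.1245i, |z|^2 = 0.2095
Iter 23: z = -0.4505 + 0.0723i, |z|^2 = 0.2082
Iter 24: z = -0.4313 + 0.1169i, |z|^2 = 0.1997
Did not escape in 25 iterations → in set

Answer: yes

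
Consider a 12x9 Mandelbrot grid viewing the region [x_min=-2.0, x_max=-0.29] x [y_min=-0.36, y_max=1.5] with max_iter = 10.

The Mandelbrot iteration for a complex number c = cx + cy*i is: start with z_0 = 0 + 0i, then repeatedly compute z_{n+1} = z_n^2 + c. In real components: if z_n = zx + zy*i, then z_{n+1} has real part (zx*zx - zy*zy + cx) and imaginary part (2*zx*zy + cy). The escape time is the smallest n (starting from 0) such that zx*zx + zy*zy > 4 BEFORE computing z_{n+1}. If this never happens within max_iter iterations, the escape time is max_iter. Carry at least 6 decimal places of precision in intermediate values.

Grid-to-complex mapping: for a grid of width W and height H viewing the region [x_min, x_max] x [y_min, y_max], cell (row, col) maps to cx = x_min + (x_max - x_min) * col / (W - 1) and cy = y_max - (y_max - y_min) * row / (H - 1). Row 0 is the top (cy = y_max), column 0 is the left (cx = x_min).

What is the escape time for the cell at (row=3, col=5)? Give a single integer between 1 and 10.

z_0 = 0 + 0i, c = -1.2227 + 0.8025i
Iter 1: z = -1.2227 + 0.8025i, |z|^2 = 2.1391
Iter 2: z = -0.3717 + -1.1600i, |z|^2 = 1.4837
Iter 3: z = -2.4301 + 1.6648i, |z|^2 = 8.6770
Escaped at iteration 3

Answer: 3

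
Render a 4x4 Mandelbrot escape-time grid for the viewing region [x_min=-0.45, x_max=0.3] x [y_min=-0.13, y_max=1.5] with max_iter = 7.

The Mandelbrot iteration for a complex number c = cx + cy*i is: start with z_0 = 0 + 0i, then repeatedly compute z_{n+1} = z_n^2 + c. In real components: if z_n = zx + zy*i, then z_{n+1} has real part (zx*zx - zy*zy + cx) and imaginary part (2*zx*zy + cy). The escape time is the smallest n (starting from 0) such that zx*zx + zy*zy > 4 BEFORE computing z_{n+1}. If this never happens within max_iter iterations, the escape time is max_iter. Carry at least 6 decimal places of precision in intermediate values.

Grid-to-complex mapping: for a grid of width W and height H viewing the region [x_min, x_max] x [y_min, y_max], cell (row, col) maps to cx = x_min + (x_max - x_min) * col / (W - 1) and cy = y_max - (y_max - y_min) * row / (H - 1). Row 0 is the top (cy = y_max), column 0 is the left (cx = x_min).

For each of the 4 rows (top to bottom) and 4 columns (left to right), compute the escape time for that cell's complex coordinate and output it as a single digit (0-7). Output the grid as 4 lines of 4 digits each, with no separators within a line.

Answer: 2222
4754
7777
7777

Derivation:
(row=0, col=0): c = -0.4500 + 1.5000i → escape time 2
(row=0, col=1): c = -0.2000 + 1.5000i → escape time 2
(row=0, col=2): c = 0.0500 + 1.5000i → escape time 2
(row=0, col=3): c = 0.3000 + 1.5000i → escape time 2
(row=1, col=0): c = -0.4500 + 0.9567i → escape time 4
(row=1, col=1): c = -0.2000 + 0.9567i → escape time 7
(row=1, col=2): c = 0.0500 + 0.9567i → escape time 5
(row=1, col=3): c = 0.3000 + 0.9567i → escape time 4
(row=2, col=0): c = -0.4500 + 0.4133i → escape time 7
(row=2, col=1): c = -0.2000 + 0.4133i → escape time 7
(row=2, col=2): c = 0.0500 + 0.4133i → escape time 7
(row=2, col=3): c = 0.3000 + 0.4133i → escape time 7
(row=3, col=0): c = -0.4500 + -0.1300i → escape time 7
(row=3, col=1): c = -0.2000 + -0.1300i → escape time 7
(row=3, col=2): c = 0.0500 + -0.1300i → escape time 7
(row=3, col=3): c = 0.3000 + -0.1300i → escape time 7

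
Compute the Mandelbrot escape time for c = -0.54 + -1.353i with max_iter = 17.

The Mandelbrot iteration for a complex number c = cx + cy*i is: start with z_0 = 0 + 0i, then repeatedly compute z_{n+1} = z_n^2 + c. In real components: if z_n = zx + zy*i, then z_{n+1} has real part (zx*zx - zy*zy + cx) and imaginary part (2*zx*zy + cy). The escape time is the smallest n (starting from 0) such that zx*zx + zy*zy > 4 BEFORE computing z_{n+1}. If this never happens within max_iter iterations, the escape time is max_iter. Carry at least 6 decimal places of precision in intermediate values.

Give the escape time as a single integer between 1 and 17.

z_0 = 0 + 0i, c = -0.5400 + -1.3530i
Iter 1: z = -0.5400 + -1.3530i, |z|^2 = 2.1222
Iter 2: z = -2.0790 + 0.1082i, |z|^2 = 4.3340
Escaped at iteration 2

Answer: 2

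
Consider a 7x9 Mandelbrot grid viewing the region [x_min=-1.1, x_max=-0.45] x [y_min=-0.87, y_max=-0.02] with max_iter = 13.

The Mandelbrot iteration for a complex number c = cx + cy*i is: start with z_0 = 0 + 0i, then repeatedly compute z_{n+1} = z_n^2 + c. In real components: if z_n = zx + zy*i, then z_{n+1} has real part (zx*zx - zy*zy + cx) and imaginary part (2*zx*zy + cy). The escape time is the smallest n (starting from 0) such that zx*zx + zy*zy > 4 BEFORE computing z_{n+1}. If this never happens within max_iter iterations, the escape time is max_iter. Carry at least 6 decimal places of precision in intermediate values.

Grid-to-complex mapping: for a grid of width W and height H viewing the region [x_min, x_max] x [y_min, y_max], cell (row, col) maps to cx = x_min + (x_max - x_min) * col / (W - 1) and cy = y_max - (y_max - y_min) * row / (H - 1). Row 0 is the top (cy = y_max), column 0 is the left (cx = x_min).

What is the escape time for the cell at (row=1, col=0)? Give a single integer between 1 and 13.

z_0 = 0 + 0i, c = -1.1000 + -0.1263i
Iter 1: z = -1.1000 + -0.1263i, |z|^2 = 1.2259
Iter 2: z = 0.0941 + 0.1515i, |z|^2 = 0.0318
Iter 3: z = -1.1141 + -0.0977i, |z|^2 = 1.2508
Iter 4: z = 0.1317 + 0.0916i, |z|^2 = 0.0257
Iter 5: z = -1.0910 + -0.1021i, |z|^2 = 1.2008
Iter 6: z = 0.0799 + 0.0966i, |z|^2 = 0.0157
Iter 7: z = -1.1029 + -0.1108i, |z|^2 = 1.2288
Iter 8: z = 0.1042 + 0.1182i, |z|^2 = 0.0248
Iter 9: z = -1.1031 + -0.1016i, |z|^2 = 1.2272
Iter 10: z = 0.1065 + 0.0979i, |z|^2 = 0.0209
Iter 11: z = -1.0982 + -0.1054i, |z|^2 = 1.2173
Iter 12: z = 0.0950 + 0.1052i, |z|^2 = 0.0201

Answer: 13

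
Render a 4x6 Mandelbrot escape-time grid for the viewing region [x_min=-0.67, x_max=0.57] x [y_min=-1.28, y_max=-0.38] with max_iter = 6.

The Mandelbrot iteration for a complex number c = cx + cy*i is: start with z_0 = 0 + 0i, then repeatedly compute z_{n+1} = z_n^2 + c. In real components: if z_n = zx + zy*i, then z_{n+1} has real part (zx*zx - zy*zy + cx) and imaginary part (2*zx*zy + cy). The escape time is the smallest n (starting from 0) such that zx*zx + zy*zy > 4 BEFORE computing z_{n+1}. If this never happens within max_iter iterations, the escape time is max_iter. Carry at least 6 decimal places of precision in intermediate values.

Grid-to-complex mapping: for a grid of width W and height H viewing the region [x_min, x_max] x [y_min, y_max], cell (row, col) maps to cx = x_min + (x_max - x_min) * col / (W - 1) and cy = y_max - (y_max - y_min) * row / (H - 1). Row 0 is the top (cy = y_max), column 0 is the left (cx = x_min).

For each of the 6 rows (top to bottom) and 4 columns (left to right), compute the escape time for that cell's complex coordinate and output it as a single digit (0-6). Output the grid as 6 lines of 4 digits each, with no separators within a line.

Answer: 6664
6663
5663
4643
3532
3322

Derivation:
(row=0, col=0): c = -0.6700 + -0.3800i → escape time 6
(row=0, col=1): c = -0.2567 + -0.3800i → escape time 6
(row=0, col=2): c = 0.1567 + -0.3800i → escape time 6
(row=0, col=3): c = 0.5700 + -0.3800i → escape time 4
(row=1, col=0): c = -0.6700 + -0.5600i → escape time 6
(row=1, col=1): c = -0.2567 + -0.5600i → escape time 6
(row=1, col=2): c = 0.1567 + -0.5600i → escape time 6
(row=1, col=3): c = 0.5700 + -0.5600i → escape time 3
(row=2, col=0): c = -0.6700 + -0.7400i → escape time 5
(row=2, col=1): c = -0.2567 + -0.7400i → escape time 6
(row=2, col=2): c = 0.1567 + -0.7400i → escape time 6
(row=2, col=3): c = 0.5700 + -0.7400i → escape time 3
(row=3, col=0): c = -0.6700 + -0.9200i → escape time 4
(row=3, col=1): c = -0.2567 + -0.9200i → escape time 6
(row=3, col=2): c = 0.1567 + -0.9200i → escape time 4
(row=3, col=3): c = 0.5700 + -0.9200i → escape time 3
(row=4, col=0): c = -0.6700 + -1.1000i → escape time 3
(row=4, col=1): c = -0.2567 + -1.1000i → escape time 5
(row=4, col=2): c = 0.1567 + -1.1000i → escape time 3
(row=4, col=3): c = 0.5700 + -1.1000i → escape time 2
(row=5, col=0): c = -0.6700 + -1.2800i → escape time 3
(row=5, col=1): c = -0.2567 + -1.2800i → escape time 3
(row=5, col=2): c = 0.1567 + -1.2800i → escape time 2
(row=5, col=3): c = 0.5700 + -1.2800i → escape time 2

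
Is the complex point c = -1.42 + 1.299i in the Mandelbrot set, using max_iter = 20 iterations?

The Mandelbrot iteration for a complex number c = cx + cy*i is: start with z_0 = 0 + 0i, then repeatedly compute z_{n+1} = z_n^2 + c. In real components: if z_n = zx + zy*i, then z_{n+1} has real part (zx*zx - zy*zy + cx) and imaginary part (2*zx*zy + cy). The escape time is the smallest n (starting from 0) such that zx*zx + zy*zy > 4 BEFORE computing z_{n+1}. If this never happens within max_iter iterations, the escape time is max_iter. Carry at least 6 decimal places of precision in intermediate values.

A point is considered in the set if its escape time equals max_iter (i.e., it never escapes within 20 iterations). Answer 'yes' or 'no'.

Answer: no

Derivation:
z_0 = 0 + 0i, c = -1.4200 + 1.2990i
Iter 1: z = -1.4200 + 1.2990i, |z|^2 = 3.7038
Iter 2: z = -1.0910 + -2.3902i, |z|^2 = 6.9031
Escaped at iteration 2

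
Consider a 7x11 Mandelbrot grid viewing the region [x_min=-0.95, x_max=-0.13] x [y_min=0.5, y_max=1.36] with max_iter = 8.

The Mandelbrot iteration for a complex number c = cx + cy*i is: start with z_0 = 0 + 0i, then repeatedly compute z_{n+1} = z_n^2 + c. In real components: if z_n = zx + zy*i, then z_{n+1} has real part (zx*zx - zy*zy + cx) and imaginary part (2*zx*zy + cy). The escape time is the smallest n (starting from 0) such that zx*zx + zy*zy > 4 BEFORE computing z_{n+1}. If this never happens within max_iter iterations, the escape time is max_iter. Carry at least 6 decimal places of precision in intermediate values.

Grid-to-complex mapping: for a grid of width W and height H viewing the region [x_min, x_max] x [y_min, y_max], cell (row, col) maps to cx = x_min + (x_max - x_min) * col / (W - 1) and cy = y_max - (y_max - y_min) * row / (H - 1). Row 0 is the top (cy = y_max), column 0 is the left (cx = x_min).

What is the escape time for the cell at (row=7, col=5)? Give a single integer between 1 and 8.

Answer: 8

Derivation:
z_0 = 0 + 0i, c = -0.2667 + 0.7580i
Iter 1: z = -0.2667 + 0.7580i, |z|^2 = 0.6457
Iter 2: z = -0.7701 + 0.3537i, |z|^2 = 0.7182
Iter 3: z = 0.2013 + 0.2132i, |z|^2 = 0.0860
Iter 4: z = -0.2716 + 0.8438i, |z|^2 = 0.7858
Iter 5: z = -0.9049 + 0.2997i, |z|^2 = 0.9087
Iter 6: z = 0.4624 + 0.2157i, |z|^2 = 0.2604
Iter 7: z = -0.0993 + 0.9575i, |z|^2 = 0.9266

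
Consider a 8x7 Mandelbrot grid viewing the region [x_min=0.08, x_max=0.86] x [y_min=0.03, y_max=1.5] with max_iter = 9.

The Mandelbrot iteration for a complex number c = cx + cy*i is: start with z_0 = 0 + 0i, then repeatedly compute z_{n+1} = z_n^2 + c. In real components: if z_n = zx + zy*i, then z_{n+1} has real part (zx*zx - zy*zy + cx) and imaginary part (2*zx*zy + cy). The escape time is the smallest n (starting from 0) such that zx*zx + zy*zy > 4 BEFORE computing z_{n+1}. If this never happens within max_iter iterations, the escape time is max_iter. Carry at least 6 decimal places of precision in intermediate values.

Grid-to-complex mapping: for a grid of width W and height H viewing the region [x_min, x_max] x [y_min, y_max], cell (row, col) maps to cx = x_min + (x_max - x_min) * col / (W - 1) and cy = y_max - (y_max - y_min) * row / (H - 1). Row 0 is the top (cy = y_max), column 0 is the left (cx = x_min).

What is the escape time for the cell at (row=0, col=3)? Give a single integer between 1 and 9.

z_0 = 0 + 0i, c = 0.4143 + 1.5000i
Iter 1: z = 0.4143 + 1.5000i, |z|^2 = 2.4216
Iter 2: z = -1.6641 + 2.7429i, |z|^2 = 10.2924
Escaped at iteration 2

Answer: 2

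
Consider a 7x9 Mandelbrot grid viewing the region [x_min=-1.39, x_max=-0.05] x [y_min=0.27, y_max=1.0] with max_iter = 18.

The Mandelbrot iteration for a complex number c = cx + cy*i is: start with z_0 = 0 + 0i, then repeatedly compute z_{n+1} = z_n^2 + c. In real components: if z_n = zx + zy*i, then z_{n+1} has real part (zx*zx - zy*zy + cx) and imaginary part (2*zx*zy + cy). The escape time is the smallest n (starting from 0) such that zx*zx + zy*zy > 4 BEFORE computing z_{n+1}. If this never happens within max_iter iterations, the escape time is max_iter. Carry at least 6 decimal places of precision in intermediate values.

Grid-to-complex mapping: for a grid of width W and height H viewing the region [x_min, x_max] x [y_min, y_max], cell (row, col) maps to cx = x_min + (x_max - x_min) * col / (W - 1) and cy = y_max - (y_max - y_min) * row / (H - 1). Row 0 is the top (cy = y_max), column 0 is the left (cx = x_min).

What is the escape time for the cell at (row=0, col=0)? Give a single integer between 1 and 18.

z_0 = 0 + 0i, c = -1.3900 + 1.0000i
Iter 1: z = -1.3900 + 1.0000i, |z|^2 = 2.9321
Iter 2: z = -0.4579 + -1.7800i, |z|^2 = 3.3781
Iter 3: z = -4.3487 + 2.6301i, |z|^2 = 25.8290
Escaped at iteration 3

Answer: 3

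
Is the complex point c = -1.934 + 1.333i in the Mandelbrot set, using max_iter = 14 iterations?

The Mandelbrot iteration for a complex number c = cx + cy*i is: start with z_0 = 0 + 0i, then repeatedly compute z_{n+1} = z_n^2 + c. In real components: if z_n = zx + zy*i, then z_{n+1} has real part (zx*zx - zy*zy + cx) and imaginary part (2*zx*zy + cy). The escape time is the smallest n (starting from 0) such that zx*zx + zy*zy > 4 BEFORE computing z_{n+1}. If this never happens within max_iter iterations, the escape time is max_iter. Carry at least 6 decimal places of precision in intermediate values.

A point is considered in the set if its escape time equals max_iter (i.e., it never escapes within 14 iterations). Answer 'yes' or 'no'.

z_0 = 0 + 0i, c = -1.9340 + 1.3330i
Iter 1: z = -1.9340 + 1.3330i, |z|^2 = 5.5172
Escaped at iteration 1

Answer: no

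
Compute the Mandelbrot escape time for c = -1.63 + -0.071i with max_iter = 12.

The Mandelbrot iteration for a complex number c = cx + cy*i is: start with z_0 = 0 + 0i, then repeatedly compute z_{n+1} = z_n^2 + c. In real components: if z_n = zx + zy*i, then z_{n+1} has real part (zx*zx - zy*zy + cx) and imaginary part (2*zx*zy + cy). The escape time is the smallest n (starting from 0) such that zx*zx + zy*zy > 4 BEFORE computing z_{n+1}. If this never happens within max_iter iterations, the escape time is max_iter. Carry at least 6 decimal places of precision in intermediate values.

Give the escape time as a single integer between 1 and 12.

z_0 = 0 + 0i, c = -1.6300 + -0.0710i
Iter 1: z = -1.6300 + -0.0710i, |z|^2 = 2.6619
Iter 2: z = 1.0219 + 0.1605i, |z|^2 = 1.0699
Iter 3: z = -0.6116 + 0.2569i, |z|^2 = 0.4400
Iter 4: z = -1.3220 + -0.3853i, |z|^2 = 1.8962
Iter 5: z = -0.0307 + 0.9476i, |z|^2 = 0.8990
Iter 6: z = -2.5271 + -0.1292i, |z|^2 = 6.4028
Escaped at iteration 6

Answer: 6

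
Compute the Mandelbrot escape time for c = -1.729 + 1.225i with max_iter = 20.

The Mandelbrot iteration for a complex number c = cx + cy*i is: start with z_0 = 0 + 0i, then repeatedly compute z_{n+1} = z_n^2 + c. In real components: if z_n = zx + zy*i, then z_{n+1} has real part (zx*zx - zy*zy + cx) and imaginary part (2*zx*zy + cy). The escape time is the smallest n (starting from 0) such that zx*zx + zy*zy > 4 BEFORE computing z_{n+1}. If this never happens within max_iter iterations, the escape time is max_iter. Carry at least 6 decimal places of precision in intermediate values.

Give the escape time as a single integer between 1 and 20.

Answer: 1

Derivation:
z_0 = 0 + 0i, c = -1.7290 + 1.2250i
Iter 1: z = -1.7290 + 1.2250i, |z|^2 = 4.4901
Escaped at iteration 1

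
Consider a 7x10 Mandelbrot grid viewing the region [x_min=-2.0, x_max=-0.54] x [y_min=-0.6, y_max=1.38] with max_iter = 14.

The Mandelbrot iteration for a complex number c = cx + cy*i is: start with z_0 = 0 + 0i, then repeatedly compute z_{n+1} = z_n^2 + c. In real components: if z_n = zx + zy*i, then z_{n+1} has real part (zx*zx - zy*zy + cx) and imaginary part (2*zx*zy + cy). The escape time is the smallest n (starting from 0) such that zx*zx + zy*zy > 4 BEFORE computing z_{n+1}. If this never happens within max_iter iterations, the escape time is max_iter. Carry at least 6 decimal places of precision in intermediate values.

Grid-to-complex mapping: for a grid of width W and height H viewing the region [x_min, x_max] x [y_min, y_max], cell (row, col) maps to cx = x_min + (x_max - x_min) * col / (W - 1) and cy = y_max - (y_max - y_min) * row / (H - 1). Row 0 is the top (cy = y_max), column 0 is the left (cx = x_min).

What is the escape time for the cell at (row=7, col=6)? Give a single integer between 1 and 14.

Answer: 14

Derivation:
z_0 = 0 + 0i, c = -0.5400 + -0.1600i
Iter 1: z = -0.5400 + -0.1600i, |z|^2 = 0.3172
Iter 2: z = -0.2740 + 0.0128i, |z|^2 = 0.0752
Iter 3: z = -0.4651 + -0.1670i, |z|^2 = 0.2442
Iter 4: z = -0.3516 + -0.0046i, |z|^2 = 0.1236
Iter 5: z = -0.4164 + -0.1567i, |z|^2 = 0.1980
Iter 6: z = -0.3912 + -0.0295i, |z|^2 = 0.1539
Iter 7: z = -0.3879 + -0.1369i, |z|^2 = 0.1692
Iter 8: z = -0.4083 + -0.0538i, |z|^2 = 0.1696
Iter 9: z = -0.3762 + -0.1161i, |z|^2 = 0.1550
Iter 10: z = -0.4120 + -0.0727i, |z|^2 = 0.1750
Iter 11: z = -0.3756 + -0.1001i, |z|^2 = 0.1511
Iter 12: z = -0.4090 + -0.0848i, |z|^2 = 0.1745
Iter 13: z = -0.3799 + -0.0906i, |z|^2 = 0.1526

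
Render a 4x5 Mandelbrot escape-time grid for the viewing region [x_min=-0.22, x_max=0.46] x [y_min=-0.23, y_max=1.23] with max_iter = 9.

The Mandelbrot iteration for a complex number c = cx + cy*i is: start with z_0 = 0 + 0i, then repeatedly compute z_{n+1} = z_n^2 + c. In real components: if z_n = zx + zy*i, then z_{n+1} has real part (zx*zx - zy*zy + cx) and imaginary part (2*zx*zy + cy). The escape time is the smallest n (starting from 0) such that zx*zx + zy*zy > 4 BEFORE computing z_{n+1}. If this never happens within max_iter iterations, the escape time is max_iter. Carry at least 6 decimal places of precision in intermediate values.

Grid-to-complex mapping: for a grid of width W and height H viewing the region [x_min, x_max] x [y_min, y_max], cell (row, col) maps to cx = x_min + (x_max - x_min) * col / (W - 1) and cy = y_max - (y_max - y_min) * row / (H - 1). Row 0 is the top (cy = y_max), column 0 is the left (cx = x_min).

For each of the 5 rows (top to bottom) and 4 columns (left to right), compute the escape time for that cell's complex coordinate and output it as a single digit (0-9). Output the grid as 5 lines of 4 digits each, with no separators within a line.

Answer: 3322
9943
9995
9996
9997

Derivation:
(row=0, col=0): c = -0.2200 + 1.2300i → escape time 3
(row=0, col=1): c = 0.0067 + 1.2300i → escape time 3
(row=0, col=2): c = 0.2333 + 1.2300i → escape time 2
(row=0, col=3): c = 0.4600 + 1.2300i → escape time 2
(row=1, col=0): c = -0.2200 + 0.8650i → escape time 9
(row=1, col=1): c = 0.0067 + 0.8650i → escape time 9
(row=1, col=2): c = 0.2333 + 0.8650i → escape time 4
(row=1, col=3): c = 0.4600 + 0.8650i → escape time 3
(row=2, col=0): c = -0.2200 + 0.5000i → escape time 9
(row=2, col=1): c = 0.0067 + 0.5000i → escape time 9
(row=2, col=2): c = 0.2333 + 0.5000i → escape time 9
(row=2, col=3): c = 0.4600 + 0.5000i → escape time 5
(row=3, col=0): c = -0.2200 + 0.1350i → escape time 9
(row=3, col=1): c = 0.0067 + 0.1350i → escape time 9
(row=3, col=2): c = 0.2333 + 0.1350i → escape time 9
(row=3, col=3): c = 0.4600 + 0.1350i → escape time 6
(row=4, col=0): c = -0.2200 + -0.2300i → escape time 9
(row=4, col=1): c = 0.0067 + -0.2300i → escape time 9
(row=4, col=2): c = 0.2333 + -0.2300i → escape time 9
(row=4, col=3): c = 0.4600 + -0.2300i → escape time 7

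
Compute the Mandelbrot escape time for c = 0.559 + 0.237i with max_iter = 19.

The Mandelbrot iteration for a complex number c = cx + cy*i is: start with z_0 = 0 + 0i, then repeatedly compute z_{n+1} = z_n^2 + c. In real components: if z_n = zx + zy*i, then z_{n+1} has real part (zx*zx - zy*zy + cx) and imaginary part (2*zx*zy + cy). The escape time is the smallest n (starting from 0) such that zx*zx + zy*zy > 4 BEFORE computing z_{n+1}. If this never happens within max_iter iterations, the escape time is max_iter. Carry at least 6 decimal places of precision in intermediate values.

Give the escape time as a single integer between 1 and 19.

Answer: 4

Derivation:
z_0 = 0 + 0i, c = 0.5590 + 0.2370i
Iter 1: z = 0.5590 + 0.2370i, |z|^2 = 0.3687
Iter 2: z = 0.8153 + 0.5020i, |z|^2 = 0.9167
Iter 3: z = 0.9718 + 1.0555i, |z|^2 = 2.0584
Iter 4: z = 0.3892 + 2.2884i, |z|^2 = 5.3884
Escaped at iteration 4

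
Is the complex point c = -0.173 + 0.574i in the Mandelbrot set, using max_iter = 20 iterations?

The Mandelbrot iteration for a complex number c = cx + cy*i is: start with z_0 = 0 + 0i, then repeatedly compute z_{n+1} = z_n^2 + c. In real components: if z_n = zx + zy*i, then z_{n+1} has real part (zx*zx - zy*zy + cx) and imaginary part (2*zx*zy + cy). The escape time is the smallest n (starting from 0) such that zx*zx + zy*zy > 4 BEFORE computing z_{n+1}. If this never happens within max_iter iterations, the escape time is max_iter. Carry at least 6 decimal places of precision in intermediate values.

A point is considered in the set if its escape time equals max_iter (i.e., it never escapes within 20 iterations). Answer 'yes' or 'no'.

z_0 = 0 + 0i, c = -0.1730 + 0.5740i
Iter 1: z = -0.1730 + 0.5740i, |z|^2 = 0.3594
Iter 2: z = -0.4725 + 0.3754i, |z|^2 = 0.3642
Iter 3: z = -0.0906 + 0.2192i, |z|^2 = 0.0563
Iter 4: z = -0.2128 + 0.5343i, |z|^2 = 0.3307
Iter 5: z = -0.4131 + 0.3466i, |z|^2 = 0.2908
Iter 6: z = -0.1224 + 0.2876i, |z|^2 = 0.0977
Iter 7: z = -0.2407 + 0.5036i, |z|^2 = 0.3115
Iter 8: z = -0.3686 + 0.3315i, |z|^2 = 0.2458
Iter 9: z = -0.1470 + 0.3296i, |z|^2 = 0.1302
Iter 10: z = -0.2600 + 0.4771i, |z|^2 = 0.2952
Iter 11: z = -0.3330 + 0.3259i, |z|^2 = 0.2171
Iter 12: z = -0.1683 + 0.3569i, |z|^2 = 0.1557
Iter 13: z = -0.2721 + 0.4538i, |z|^2 = 0.2800
Iter 14: z = -0.3049 + 0.3270i, |z|^2 = 0.2000
Iter 15: z = -0.1870 + 0.3745i, |z|^2 = 0.1752
Iter 16: z = -0.2783 + 0.4339i, |z|^2 = 0.2658
Iter 17: z = -0.2838 + 0.3324i, |z|^2 = 0.1911
Iter 18: z = -0.2030 + 0.3853i, |z|^2 = 0.1896
Iter 19: z = -0.2802 + 0.4176i, |z|^2 = 0.2529
Did not escape in 20 iterations → in set

Answer: yes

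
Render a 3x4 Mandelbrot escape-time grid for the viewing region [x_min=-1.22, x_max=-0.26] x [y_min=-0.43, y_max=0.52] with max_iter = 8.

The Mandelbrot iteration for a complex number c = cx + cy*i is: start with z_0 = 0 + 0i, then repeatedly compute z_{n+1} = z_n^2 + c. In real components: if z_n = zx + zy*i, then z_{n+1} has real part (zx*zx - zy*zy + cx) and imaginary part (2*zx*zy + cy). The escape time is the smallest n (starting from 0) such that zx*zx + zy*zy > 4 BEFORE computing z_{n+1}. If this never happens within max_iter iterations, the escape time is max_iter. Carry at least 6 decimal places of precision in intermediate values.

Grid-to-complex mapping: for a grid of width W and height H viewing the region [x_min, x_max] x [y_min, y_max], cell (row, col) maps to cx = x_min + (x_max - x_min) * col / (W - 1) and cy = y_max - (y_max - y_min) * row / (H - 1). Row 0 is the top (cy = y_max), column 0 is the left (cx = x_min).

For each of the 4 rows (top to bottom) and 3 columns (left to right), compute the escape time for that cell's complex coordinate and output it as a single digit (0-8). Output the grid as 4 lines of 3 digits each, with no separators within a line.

(row=0, col=0): c = -1.2200 + 0.5200i → escape time 4
(row=0, col=1): c = -0.7400 + 0.5200i → escape time 6
(row=0, col=2): c = -0.2600 + 0.5200i → escape time 8
(row=1, col=0): c = -1.2200 + 0.2033i → escape time 8
(row=1, col=1): c = -0.7400 + 0.2033i → escape time 8
(row=1, col=2): c = -0.2600 + 0.2033i → escape time 8
(row=2, col=0): c = -1.2200 + -0.1133i → escape time 8
(row=2, col=1): c = -0.7400 + -0.1133i → escape time 8
(row=2, col=2): c = -0.2600 + -0.1133i → escape time 8
(row=3, col=0): c = -1.2200 + -0.4300i → escape time 6
(row=3, col=1): c = -0.7400 + -0.4300i → escape time 8
(row=3, col=2): c = -0.2600 + -0.4300i → escape time 8

Answer: 468
888
888
688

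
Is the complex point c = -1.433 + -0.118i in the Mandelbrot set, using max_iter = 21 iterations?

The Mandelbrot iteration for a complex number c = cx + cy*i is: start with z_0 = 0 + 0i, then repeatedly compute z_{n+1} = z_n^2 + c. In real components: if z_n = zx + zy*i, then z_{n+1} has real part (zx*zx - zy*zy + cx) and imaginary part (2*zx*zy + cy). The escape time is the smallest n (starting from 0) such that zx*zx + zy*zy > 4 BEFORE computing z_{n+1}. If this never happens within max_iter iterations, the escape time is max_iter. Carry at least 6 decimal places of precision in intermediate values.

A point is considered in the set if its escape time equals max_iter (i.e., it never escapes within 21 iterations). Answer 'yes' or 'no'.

z_0 = 0 + 0i, c = -1.4330 + -0.1180i
Iter 1: z = -1.4330 + -0.1180i, |z|^2 = 2.0674
Iter 2: z = 0.6066 + 0.2202i, |z|^2 = 0.4164
Iter 3: z = -1.1136 + 0.1491i, |z|^2 = 1.2623
Iter 4: z = -0.2152 + -0.4501i, |z|^2 = 0.2489
Iter 5: z = -1.5893 + 0.0757i, |z|^2 = 2.5315
Iter 6: z = 1.0871 + -0.3587i, |z|^2 = 1.3104
Iter 7: z = -0.3800 + -0.8979i, |z|^2 = 0.9507
Iter 8: z = -2.0949 + 0.5644i, |z|^2 = 4.7071
Escaped at iteration 8

Answer: no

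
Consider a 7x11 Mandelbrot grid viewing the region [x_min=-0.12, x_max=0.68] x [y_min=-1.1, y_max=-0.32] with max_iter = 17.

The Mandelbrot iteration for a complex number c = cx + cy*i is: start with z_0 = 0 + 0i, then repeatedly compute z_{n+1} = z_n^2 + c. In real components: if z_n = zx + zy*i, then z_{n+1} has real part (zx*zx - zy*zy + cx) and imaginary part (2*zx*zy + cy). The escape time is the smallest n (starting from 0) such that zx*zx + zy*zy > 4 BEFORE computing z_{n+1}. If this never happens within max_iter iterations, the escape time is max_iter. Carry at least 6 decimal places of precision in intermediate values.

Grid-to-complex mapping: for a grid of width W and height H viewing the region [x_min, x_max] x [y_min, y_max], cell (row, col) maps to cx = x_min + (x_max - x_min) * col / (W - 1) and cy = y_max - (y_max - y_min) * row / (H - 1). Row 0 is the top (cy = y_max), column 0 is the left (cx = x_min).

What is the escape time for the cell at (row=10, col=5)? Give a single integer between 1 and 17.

z_0 = 0 + 0i, c = 0.5467 + -1.1000i
Iter 1: z = 0.5467 + -1.1000i, |z|^2 = 1.5088
Iter 2: z = -0.3645 + -2.3027i, |z|^2 = 5.4351
Escaped at iteration 2

Answer: 2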